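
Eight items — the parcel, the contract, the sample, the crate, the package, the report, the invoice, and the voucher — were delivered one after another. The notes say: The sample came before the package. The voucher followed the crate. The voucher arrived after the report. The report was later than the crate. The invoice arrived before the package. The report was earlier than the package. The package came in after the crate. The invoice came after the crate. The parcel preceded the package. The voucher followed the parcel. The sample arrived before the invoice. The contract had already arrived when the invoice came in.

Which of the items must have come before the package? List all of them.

Directly stated before the package: the crate, the invoice, the parcel, the report, and the sample.
The contract reaches the package via the contract → the invoice → the package.

the contract, the crate, the invoice, the parcel, the report, the sample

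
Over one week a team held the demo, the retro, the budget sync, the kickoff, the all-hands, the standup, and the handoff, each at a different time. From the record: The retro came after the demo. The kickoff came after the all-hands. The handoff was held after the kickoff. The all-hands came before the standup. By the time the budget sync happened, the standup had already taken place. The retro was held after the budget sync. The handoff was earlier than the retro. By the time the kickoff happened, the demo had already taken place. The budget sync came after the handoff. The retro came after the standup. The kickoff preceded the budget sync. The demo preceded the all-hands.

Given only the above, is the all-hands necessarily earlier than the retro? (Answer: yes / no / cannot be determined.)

yes

Chain the constraints: the all-hands → the standup → the retro. Each link is directly stated, so the all-hands comes before the retro.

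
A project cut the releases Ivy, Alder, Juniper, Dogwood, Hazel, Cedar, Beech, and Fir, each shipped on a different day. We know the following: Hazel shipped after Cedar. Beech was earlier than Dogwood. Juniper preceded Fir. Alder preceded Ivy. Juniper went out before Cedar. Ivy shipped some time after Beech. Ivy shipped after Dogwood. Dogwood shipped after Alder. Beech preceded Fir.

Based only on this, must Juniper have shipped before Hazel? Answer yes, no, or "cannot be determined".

Chain the constraints: Juniper → Cedar → Hazel. Each link is directly stated, so Juniper comes before Hazel.

yes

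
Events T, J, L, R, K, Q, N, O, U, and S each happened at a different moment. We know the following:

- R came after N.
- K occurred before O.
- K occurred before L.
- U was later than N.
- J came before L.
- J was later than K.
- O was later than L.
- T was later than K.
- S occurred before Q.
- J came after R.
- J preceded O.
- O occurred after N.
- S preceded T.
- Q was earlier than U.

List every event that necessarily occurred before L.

J, K, N, R

Directly stated before L: J and K.
N reaches L via N → R → J → L.
R reaches L via R → J → L.
No chain forces O (or any of the others) ahead of L.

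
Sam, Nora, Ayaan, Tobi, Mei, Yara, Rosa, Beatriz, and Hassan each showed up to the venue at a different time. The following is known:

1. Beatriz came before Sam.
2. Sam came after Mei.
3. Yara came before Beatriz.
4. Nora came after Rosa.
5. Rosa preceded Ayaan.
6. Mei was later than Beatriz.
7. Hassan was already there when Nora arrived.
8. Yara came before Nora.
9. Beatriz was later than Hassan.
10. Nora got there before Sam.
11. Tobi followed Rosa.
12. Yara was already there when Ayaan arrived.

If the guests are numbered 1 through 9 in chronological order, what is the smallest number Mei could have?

4

Beatriz, Hassan, and Yara must all come before Mei — 3 forced predecessors.
Nothing else is forced ahead of Mei, so their earliest slot is position 3 + 1 = 4.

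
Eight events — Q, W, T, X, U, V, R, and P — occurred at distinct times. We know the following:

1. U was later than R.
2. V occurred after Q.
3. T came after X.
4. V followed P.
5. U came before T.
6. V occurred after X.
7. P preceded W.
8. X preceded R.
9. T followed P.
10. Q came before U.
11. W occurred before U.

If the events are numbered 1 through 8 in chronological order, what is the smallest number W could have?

2

P must come before W — 1 forced predecessor.
Nothing else is forced ahead of W, so its earliest slot is position 1 + 1 = 2.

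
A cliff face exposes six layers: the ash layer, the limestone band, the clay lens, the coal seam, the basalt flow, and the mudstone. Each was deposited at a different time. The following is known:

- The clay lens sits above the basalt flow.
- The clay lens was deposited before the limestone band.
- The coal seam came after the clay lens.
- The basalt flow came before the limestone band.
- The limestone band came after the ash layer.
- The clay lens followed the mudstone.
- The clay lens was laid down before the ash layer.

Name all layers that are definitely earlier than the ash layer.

the basalt flow, the clay lens, the mudstone

Directly stated before the ash layer: the clay lens.
The basalt flow reaches the ash layer via the basalt flow → the clay lens → the ash layer.
The mudstone reaches the ash layer via the mudstone → the clay lens → the ash layer.
No chain forces the limestone band (or any of the others) ahead of the ash layer.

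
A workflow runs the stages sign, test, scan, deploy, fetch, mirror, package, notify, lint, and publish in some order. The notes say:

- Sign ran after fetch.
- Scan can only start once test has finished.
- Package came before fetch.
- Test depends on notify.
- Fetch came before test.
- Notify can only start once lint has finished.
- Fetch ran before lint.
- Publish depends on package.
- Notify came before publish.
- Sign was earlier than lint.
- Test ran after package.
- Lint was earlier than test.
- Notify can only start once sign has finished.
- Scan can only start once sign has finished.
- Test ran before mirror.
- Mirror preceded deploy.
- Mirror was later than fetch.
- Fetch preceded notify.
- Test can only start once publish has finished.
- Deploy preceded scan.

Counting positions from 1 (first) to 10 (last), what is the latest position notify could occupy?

5

Notify must come before deploy, mirror, publish, scan, and test — 5 stages forced after it.
Everything else can be placed before notify in some valid order, so notify can sit as late as position 10 − 5 = 5.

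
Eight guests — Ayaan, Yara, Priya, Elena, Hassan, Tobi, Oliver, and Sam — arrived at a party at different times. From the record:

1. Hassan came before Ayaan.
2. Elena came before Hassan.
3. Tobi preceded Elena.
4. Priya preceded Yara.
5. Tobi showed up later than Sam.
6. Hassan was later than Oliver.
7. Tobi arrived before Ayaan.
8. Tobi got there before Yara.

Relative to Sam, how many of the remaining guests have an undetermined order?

2

Forced after Sam: Ayaan, Elena, Hassan, Tobi, and Yara.
That leaves Oliver and Priya with no forced order relative to Sam — 2.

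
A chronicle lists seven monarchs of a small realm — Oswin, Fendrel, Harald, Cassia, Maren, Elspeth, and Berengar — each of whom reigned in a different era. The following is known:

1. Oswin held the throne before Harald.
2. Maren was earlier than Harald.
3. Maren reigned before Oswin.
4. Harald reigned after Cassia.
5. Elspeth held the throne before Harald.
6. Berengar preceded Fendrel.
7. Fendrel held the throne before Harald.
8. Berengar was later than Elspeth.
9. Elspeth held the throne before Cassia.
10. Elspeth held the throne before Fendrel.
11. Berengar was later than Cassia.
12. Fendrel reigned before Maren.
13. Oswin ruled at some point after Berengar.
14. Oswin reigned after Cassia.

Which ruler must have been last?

Every other ruler has a chain of constraints placing them before Harald, so Harald is last.

Harald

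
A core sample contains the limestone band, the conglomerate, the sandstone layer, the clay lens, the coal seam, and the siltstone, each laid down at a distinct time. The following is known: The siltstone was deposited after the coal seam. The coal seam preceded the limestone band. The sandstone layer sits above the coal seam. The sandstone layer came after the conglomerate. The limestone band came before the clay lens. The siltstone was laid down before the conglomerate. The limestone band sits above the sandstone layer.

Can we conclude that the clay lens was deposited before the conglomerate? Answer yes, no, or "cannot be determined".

no

Tracing the constraints gives the conglomerate → the sandstone layer → the limestone band → the clay lens, so the conglomerate must come before the clay lens.
That means the clay lens cannot be before the conglomerate.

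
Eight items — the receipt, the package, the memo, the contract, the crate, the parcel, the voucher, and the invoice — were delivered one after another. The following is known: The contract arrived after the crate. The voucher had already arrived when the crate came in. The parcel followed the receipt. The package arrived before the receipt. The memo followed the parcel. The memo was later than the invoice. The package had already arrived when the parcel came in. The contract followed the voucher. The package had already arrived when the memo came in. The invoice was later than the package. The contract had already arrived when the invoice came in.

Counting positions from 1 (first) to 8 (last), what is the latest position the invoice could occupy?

7

The invoice must come before the memo — 1 item forced after it.
Everything else can be placed before the invoice in some valid order, so the invoice can sit as late as position 8 − 1 = 7.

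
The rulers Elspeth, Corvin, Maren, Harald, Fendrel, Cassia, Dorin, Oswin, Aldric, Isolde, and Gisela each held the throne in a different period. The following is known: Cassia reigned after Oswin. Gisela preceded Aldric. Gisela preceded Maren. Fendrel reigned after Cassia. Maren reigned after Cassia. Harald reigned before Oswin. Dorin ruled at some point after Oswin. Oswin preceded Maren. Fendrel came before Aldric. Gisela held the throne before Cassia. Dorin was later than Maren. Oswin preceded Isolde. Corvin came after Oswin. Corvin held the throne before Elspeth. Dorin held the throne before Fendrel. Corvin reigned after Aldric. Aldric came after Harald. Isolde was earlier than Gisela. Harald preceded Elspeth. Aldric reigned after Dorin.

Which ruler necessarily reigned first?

Harald

Harald has a chain of constraints placing them before every other ruler, so Harald must be first.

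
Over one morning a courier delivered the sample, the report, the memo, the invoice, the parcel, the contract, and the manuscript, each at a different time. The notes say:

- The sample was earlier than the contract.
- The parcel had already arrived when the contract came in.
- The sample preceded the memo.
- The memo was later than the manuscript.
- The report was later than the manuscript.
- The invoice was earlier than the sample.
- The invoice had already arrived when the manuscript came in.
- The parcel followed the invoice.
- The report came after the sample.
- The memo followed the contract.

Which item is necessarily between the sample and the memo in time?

Tracing the constraints gives the sample → the contract → the memo, so the contract sits after the sample and before the memo.
No other item is forced both after the sample and before the memo.

the contract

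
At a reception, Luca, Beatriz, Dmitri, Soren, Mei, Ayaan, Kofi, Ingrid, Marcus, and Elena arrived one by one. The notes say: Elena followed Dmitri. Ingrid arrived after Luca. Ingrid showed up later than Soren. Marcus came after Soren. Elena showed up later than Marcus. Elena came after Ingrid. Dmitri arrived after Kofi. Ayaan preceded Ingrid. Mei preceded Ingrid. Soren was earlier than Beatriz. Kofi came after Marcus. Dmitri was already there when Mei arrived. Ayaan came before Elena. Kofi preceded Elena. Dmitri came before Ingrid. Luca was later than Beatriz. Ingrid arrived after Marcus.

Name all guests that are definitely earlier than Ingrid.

Directly stated before Ingrid: Ayaan, Dmitri, Luca, Marcus, Mei, and Soren.
Beatriz reaches Ingrid via Beatriz → Luca → Ingrid.
Kofi reaches Ingrid via Kofi → Dmitri → Ingrid.
No chain forces Elena ahead of Ingrid.

Ayaan, Beatriz, Dmitri, Kofi, Luca, Marcus, Mei, Soren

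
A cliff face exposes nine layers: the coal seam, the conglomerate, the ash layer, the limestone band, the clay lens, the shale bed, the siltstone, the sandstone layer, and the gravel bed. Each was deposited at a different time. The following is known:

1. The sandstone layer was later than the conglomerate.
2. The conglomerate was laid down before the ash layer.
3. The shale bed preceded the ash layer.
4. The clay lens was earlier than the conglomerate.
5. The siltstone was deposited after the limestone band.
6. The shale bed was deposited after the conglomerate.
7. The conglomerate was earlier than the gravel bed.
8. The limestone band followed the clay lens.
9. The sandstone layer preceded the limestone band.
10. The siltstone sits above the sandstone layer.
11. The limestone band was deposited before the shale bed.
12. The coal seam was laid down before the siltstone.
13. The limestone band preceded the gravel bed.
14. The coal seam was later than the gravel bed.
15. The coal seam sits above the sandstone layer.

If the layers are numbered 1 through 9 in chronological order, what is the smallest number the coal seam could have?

6

The clay lens, the conglomerate, the gravel bed, the limestone band, and the sandstone layer must all come before the coal seam — 5 forced predecessors.
Nothing else is forced ahead of the coal seam, so its earliest slot is position 5 + 1 = 6.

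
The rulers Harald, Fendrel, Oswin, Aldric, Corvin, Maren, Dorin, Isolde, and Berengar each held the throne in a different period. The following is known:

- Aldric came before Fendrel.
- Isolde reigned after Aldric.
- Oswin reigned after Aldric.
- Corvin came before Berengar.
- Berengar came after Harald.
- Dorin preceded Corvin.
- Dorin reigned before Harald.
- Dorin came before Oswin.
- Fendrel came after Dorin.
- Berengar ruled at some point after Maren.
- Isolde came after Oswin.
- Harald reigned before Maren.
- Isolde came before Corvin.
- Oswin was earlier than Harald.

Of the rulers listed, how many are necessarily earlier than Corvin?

Directly stated before Corvin: Dorin and Isolde.
Aldric reaches Corvin via Aldric → Isolde → Corvin.
Oswin reaches Corvin via Oswin → Isolde → Corvin.
That's Aldric, Dorin, Isolde, and Oswin — 4 in all.

4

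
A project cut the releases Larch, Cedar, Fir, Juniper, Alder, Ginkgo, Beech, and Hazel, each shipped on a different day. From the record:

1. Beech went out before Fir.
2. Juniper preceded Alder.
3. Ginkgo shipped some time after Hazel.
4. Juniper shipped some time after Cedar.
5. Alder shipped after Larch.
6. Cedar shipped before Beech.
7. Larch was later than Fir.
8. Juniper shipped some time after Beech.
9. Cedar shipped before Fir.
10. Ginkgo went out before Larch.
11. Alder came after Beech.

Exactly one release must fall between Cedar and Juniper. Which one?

Beech

Tracing the constraints gives Cedar → Beech → Juniper, so Beech sits after Cedar and before Juniper.
No other release is forced both after Cedar and before Juniper.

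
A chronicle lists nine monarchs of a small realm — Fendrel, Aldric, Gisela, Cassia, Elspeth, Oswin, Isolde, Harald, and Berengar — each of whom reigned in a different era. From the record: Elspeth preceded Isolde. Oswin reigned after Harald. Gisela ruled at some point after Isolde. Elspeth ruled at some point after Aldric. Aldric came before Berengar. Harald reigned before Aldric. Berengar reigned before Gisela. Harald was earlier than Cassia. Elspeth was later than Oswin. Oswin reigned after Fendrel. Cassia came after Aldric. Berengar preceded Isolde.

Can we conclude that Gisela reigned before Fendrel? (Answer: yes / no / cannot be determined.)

Tracing the constraints gives Fendrel → Oswin → Elspeth → Isolde → Gisela, so Fendrel must come before Gisela.
That means Gisela cannot be before Fendrel.

no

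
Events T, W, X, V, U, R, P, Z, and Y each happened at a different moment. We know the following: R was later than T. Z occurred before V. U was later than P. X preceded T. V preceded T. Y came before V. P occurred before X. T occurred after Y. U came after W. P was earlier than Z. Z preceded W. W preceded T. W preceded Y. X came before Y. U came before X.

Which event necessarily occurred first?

P has a chain of constraints placing it before every other event, so P must be first.

P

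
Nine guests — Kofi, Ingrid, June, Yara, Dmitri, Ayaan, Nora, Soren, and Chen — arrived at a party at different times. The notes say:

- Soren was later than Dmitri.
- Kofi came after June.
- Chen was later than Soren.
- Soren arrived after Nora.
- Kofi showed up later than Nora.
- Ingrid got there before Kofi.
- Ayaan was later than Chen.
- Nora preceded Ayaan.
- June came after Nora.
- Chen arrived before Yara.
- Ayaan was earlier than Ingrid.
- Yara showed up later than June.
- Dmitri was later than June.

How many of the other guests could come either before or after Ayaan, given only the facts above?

1

Forced before Ayaan: Chen, Dmitri, June, Nora, and Soren; forced after Ayaan: Ingrid and Kofi.
That leaves Yara with no forced order relative to Ayaan — 1.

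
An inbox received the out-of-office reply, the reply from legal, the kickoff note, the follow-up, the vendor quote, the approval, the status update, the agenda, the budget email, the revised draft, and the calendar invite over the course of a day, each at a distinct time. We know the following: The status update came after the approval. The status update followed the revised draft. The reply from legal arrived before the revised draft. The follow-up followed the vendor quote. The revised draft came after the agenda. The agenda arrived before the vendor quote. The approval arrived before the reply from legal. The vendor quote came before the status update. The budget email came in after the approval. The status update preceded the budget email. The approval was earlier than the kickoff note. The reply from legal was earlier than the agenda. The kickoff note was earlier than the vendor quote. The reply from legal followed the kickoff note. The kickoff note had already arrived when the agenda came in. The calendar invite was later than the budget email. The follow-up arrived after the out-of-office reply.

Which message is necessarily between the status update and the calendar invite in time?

the budget email

Tracing the constraints gives the status update → the budget email → the calendar invite, so the budget email sits after the status update and before the calendar invite.
No other message is forced both after the status update and before the calendar invite.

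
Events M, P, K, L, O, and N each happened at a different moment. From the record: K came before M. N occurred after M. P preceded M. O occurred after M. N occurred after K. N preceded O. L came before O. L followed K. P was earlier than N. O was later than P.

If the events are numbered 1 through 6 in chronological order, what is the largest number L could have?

L must come before O — 1 event forced after it.
Everything else can be placed before L in some valid order, so L can sit as late as position 6 − 1 = 5.

5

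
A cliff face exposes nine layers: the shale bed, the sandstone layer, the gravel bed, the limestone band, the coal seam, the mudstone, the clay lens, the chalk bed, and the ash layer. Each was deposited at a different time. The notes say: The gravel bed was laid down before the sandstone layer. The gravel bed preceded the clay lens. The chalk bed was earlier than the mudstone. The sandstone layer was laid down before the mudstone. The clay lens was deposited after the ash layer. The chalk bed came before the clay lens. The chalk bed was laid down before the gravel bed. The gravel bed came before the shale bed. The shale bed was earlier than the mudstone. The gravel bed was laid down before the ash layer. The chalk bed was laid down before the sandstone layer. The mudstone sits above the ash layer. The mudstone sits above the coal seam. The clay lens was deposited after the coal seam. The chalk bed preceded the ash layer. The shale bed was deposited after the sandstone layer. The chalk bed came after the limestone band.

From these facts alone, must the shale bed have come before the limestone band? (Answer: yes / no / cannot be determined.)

no

Tracing the constraints gives the limestone band → the chalk bed → the sandstone layer → the shale bed, so the limestone band must come before the shale bed.
That means the shale bed cannot be before the limestone band.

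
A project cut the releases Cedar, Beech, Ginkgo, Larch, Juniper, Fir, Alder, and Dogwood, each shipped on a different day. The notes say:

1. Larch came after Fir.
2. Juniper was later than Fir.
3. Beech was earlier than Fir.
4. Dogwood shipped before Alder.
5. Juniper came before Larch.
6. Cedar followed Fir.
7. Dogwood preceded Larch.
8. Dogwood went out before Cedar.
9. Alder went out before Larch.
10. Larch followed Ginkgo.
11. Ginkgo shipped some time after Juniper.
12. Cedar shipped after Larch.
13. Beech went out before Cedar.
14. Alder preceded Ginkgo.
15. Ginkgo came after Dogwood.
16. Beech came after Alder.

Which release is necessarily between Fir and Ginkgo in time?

Juniper

Tracing the constraints gives Fir → Juniper → Ginkgo, so Juniper sits after Fir and before Ginkgo.
No other release is forced both after Fir and before Ginkgo.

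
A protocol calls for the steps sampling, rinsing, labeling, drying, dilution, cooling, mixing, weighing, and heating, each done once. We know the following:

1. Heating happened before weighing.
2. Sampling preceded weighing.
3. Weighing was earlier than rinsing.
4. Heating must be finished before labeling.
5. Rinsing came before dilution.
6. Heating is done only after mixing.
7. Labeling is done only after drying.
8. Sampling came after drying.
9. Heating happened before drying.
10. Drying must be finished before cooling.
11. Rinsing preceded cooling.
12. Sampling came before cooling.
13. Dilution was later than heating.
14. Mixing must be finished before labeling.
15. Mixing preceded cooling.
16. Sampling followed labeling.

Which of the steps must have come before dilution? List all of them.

Directly stated before dilution: heating and rinsing.
Drying reaches dilution via drying → sampling → weighing → rinsing → dilution.
Labeling reaches dilution via labeling → sampling → weighing → rinsing → dilution.
Mixing reaches dilution via mixing → heating → dilution.
Likewise sampling and weighing each reach dilution by chaining the stated constraints.

drying, heating, labeling, mixing, rinsing, sampling, weighing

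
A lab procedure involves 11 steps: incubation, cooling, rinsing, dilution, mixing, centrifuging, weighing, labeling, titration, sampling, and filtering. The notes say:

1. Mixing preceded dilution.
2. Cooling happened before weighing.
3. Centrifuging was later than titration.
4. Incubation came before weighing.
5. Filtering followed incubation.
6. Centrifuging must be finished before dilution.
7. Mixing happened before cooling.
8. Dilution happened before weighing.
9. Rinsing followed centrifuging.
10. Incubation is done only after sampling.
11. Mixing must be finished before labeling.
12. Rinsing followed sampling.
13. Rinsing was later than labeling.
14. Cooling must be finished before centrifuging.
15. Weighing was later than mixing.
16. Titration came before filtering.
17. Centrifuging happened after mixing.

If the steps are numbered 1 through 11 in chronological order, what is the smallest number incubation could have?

Sampling must come before incubation — 1 forced predecessor.
Nothing else is forced ahead of incubation, so its earliest slot is position 1 + 1 = 2.

2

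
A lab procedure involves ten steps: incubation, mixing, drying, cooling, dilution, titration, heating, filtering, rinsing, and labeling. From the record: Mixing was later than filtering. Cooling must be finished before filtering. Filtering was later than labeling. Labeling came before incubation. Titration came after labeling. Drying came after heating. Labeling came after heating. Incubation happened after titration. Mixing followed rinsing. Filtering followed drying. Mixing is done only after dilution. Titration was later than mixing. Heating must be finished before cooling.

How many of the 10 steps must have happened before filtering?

4

Directly stated before filtering: cooling, drying, and labeling.
Heating reaches filtering via heating → drying → filtering.
No chain forces mixing (or any of the others) ahead of filtering.
That's cooling, drying, heating, and labeling — 4 in all.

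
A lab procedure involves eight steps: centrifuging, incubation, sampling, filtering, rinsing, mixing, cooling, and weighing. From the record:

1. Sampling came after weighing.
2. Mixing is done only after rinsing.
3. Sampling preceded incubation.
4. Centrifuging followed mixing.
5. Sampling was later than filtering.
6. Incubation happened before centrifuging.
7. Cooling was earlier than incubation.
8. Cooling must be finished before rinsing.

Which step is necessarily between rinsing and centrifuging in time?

mixing

Tracing the constraints gives rinsing → mixing → centrifuging, so mixing sits after rinsing and before centrifuging.
No other step is forced both after rinsing and before centrifuging.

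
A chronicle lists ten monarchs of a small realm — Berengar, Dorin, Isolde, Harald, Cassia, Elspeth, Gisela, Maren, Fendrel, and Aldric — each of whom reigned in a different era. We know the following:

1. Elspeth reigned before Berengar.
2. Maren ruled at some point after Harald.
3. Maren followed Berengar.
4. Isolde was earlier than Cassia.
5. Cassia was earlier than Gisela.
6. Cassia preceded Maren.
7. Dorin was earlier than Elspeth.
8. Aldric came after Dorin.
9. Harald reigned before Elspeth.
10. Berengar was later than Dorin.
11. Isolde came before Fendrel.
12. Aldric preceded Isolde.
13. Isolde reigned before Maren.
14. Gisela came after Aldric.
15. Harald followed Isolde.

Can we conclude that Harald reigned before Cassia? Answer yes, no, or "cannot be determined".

cannot be determined

No chain of stated constraints runs from Harald to Cassia, and none runs from Cassia to Harald either.
So the relative order of Harald and Cassia is not fixed by the given facts.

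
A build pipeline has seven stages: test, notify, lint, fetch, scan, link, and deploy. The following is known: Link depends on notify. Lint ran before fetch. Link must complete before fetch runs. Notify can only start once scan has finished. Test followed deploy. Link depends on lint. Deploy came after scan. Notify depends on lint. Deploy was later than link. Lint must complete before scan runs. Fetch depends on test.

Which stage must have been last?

Every other stage has a chain of constraints placing it before fetch, so fetch is last.

fetch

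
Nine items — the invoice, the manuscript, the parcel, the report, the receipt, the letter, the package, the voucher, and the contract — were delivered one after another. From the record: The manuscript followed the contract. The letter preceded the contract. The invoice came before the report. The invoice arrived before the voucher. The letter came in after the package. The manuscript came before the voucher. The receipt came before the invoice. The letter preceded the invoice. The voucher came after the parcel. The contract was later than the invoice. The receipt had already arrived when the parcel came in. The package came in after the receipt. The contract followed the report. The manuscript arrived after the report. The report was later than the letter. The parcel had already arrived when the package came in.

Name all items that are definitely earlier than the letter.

Directly stated before the letter: the package.
The parcel reaches the letter via the parcel → the package → the letter.
The receipt reaches the letter via the receipt → the package → the letter.
No chain forces the manuscript (or any of the others) ahead of the letter.

the package, the parcel, the receipt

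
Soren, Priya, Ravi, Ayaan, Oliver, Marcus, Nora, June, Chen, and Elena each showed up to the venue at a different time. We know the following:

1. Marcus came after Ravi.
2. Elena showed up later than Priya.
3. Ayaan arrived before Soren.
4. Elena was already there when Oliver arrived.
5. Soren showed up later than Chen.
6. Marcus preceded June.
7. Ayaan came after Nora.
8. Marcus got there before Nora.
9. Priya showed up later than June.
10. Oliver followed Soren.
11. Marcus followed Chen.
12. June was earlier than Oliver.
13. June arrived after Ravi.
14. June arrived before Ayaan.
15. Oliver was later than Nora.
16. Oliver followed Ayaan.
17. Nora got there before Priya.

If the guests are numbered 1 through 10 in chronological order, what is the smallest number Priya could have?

Chen, June, Marcus, Nora, and Ravi must all come before Priya — 5 forced predecessors.
Nothing else is forced ahead of Priya, so their earliest slot is position 5 + 1 = 6.

6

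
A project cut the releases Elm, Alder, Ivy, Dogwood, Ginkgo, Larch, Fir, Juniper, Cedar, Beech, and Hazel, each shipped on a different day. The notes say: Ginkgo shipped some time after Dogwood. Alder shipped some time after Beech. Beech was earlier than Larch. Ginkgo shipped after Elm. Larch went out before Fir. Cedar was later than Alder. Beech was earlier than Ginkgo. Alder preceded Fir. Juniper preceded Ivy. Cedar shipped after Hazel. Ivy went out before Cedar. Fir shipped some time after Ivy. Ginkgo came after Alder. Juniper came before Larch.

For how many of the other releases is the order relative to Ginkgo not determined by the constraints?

Forced before Ginkgo: Alder, Beech, Dogwood, and Elm.
That leaves Cedar, Fir, Hazel, Ivy, Juniper, and Larch with no forced order relative to Ginkgo — 6.

6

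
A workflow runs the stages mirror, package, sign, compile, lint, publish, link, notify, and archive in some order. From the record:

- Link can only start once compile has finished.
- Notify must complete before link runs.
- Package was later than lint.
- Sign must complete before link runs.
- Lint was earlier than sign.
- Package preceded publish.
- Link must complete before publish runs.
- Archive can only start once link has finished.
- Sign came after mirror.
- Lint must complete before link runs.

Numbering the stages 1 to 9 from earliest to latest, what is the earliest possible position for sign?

Lint and mirror must both come before sign — 2 forced predecessors.
Nothing else is forced ahead of sign, so its earliest slot is position 2 + 1 = 3.

3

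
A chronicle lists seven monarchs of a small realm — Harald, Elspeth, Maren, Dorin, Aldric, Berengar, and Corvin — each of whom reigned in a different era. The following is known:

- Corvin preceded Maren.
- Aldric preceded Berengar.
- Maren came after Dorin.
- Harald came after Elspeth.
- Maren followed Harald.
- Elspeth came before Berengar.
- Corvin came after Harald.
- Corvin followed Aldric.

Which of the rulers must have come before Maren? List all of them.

Directly stated before Maren: Corvin, Dorin, and Harald.
Aldric reaches Maren via Aldric → Corvin → Maren.
Elspeth reaches Maren via Elspeth → Harald → Maren.
No chain forces Berengar ahead of Maren.

Aldric, Corvin, Dorin, Elspeth, Harald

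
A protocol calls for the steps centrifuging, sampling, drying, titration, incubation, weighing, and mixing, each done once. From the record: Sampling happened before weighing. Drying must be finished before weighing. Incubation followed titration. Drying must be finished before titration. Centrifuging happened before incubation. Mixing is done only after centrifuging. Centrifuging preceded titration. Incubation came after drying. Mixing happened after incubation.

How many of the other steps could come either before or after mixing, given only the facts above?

Forced before mixing: centrifuging, drying, incubation, and titration.
That leaves sampling and weighing with no forced order relative to mixing — 2.

2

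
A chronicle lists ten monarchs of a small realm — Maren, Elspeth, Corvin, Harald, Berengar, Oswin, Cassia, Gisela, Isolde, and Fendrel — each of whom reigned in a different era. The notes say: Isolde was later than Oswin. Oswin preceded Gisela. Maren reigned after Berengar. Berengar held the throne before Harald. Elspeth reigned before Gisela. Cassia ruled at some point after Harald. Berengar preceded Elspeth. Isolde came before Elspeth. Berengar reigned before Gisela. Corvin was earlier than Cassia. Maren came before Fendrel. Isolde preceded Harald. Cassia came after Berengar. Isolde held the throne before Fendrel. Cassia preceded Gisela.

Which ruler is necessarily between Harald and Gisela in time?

Tracing the constraints gives Harald → Cassia → Gisela, so Cassia sits after Harald and before Gisela.
No other ruler is forced both after Harald and before Gisela.

Cassia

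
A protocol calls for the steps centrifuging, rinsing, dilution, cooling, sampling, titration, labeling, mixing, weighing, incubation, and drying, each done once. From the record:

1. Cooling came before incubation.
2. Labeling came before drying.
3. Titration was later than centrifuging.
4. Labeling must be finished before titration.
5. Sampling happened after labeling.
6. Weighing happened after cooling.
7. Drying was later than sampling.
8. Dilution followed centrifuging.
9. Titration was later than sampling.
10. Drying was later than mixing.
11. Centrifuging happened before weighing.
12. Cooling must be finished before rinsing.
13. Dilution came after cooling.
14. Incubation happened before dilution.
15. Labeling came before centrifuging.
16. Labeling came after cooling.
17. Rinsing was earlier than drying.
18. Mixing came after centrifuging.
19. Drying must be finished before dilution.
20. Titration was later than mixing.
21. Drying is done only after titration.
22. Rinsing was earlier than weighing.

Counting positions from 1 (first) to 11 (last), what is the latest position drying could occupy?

Drying must come before dilution — 1 step forced after it.
Everything else can be placed before drying in some valid order, so drying can sit as late as position 11 − 1 = 10.

10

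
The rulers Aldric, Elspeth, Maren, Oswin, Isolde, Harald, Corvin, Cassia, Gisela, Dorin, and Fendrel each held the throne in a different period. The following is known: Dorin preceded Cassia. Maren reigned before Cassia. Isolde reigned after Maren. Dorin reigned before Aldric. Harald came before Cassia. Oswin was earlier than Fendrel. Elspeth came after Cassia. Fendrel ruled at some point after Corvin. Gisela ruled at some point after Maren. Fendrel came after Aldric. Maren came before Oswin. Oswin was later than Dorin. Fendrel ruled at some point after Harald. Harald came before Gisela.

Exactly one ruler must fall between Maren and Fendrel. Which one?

Tracing the constraints gives Maren → Oswin → Fendrel, so Oswin sits after Maren and before Fendrel.
No other ruler is forced both after Maren and before Fendrel.

Oswin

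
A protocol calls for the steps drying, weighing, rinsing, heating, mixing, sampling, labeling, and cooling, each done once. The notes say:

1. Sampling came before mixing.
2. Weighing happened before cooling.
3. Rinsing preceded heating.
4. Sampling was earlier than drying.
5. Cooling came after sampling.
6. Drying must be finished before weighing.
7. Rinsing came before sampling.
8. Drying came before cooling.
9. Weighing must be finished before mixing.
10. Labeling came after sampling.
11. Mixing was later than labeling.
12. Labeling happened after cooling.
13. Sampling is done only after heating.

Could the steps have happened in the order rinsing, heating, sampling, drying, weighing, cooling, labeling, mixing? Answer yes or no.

Check each stated constraint against the proposed order — e.g. sampling is ahead of labeling; sampling is ahead of mixing. Every pair is in the required order; nothing is violated.

yes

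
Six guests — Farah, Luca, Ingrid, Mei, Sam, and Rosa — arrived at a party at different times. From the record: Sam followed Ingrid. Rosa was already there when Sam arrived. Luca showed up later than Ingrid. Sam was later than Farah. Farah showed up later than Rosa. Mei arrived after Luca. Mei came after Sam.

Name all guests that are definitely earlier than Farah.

Directly stated before Farah: Rosa.
No chain forces Mei (or any of the others) ahead of Farah.

Rosa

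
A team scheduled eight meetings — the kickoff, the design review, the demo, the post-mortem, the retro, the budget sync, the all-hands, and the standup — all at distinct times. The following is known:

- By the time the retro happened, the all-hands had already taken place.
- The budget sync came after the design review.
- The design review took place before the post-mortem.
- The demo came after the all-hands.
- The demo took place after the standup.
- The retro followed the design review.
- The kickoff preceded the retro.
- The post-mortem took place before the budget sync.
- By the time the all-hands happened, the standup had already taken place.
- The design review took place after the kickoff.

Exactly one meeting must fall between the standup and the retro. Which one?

Tracing the constraints gives the standup → the all-hands → the retro, so the all-hands sits after the standup and before the retro.
No other meeting is forced both after the standup and before the retro.

the all-hands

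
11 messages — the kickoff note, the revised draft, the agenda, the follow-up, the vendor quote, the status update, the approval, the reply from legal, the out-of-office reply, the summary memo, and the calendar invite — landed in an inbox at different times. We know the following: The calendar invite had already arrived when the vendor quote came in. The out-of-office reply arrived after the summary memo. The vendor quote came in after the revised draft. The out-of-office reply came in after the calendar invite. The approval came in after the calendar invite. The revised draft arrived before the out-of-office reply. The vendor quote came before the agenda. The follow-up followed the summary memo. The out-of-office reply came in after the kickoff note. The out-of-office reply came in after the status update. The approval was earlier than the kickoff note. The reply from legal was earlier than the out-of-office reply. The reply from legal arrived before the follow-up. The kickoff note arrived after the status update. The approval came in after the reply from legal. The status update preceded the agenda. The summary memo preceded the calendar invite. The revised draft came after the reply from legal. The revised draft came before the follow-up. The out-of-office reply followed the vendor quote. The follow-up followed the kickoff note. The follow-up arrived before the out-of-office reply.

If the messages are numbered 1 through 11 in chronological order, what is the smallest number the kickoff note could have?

The approval, the calendar invite, the reply from legal, the status update, and the summary memo must all come before the kickoff note — 5 forced predecessors.
Nothing else is forced ahead of the kickoff note, so its earliest slot is position 5 + 1 = 6.

6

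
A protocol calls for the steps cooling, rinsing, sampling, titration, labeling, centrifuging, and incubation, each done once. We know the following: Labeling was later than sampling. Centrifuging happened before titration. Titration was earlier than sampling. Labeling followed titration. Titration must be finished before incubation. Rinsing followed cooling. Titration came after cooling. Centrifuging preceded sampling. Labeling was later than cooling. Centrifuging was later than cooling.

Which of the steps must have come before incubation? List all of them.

centrifuging, cooling, titration

Directly stated before incubation: titration.
Centrifuging reaches incubation via centrifuging → titration → incubation.
Cooling reaches incubation via cooling → titration → incubation.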